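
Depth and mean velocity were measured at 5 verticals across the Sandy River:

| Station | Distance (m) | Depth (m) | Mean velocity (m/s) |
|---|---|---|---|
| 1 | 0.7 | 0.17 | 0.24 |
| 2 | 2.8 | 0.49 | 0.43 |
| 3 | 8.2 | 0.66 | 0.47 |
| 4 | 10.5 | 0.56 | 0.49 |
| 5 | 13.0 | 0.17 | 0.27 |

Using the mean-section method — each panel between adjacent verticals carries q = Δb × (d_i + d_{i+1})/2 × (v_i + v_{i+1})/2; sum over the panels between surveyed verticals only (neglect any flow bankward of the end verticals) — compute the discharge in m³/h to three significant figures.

Panel 1-2: Δb = 2.1 m, d̄ = (0.17+0.49)/2 = 0.33, v̄ = (0.24+0.43)/2 = 0.335 → q = 2.1×0.33×0.335 = 0.2322 m³/s
Panel 2-3: Δb = 5.4 m, d̄ = (0.49+0.66)/2 = 0.575, v̄ = (0.43+0.47)/2 = 0.45 → q = 5.4×0.575×0.45 = 1.397 m³/s
Panel 3-4: Δb = 2.3 m, d̄ = (0.66+0.56)/2 = 0.61, v̄ = (0.47+0.49)/2 = 0.48 → q = 2.3×0.61×0.48 = 0.6734 m³/s
Panel 4-5: Δb = 2.5 m, d̄ = (0.56+0.17)/2 = 0.365, v̄ = (0.49+0.27)/2 = 0.38 → q = 2.5×0.365×0.38 = 0.3468 m³/s
Q = Σ q = 2.650 m³/s
= 2.650 × 3600 = 9539 m³/h

9540 m³/h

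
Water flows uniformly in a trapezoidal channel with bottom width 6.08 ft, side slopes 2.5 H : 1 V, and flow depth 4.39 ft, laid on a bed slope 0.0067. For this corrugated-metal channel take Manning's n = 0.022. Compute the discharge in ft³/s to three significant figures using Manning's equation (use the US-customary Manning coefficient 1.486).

A = (b + z·y)·y = (6.08 + 2.5×4.39)×4.39 = 74.87 ft²
P = b + 2y√(1+z²) = 6.08 + 2×4.39×√(1+2.5²) = 29.72 ft
R = A/P = 74.87/29.72 = 2.519 ft
Q = (1.486/n)·A·R^(2/3)·S^(1/2) = (1.486/0.022) × 74.87 × 2.519^(2/3) × 0.0067^(1/2) = 766.4 ft³/s

766 ft³/s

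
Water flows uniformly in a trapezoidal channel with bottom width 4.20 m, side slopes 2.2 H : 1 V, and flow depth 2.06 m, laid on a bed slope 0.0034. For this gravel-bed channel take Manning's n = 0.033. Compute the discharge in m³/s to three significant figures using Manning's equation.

A = (b + z·y)·y = (4.20 + 2.2×2.06)×2.06 = 17.99 m²
P = b + 2y√(1+z²) = 4.20 + 2×2.06×√(1+2.2²) = 14.16 m
R = A/P = 17.99/14.16 = 1.271 m
Q = (1/n)·A·R^(2/3)·S^(1/2) = (1/0.033) × 17.99 × 1.271^(2/3) × 0.0034^(1/2) = 37.29 m³/s

37.3 m³/s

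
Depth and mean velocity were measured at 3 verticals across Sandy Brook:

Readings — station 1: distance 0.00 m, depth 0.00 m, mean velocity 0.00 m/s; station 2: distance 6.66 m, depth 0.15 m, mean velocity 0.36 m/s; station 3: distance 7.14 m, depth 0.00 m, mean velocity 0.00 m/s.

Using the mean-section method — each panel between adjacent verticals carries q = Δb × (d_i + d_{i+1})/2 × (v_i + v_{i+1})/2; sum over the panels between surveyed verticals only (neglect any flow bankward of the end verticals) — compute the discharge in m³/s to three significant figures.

Panel 1-2: Δb = 6.66 m, d̄ = (0.00+0.15)/2 = 0.075, v̄ = (0.00+0.36)/2 = 0.18 → q = 6.66×0.075×0.18 = 0.08991 m³/s
Panel 2-3: Δb = 0.48 m, d̄ = (0.15+0.00)/2 = 0.075, v̄ = (0.36+0.00)/2 = 0.18 → q = 0.48×0.075×0.18 = 0.006480 m³/s
Q = Σ q = 0.09639 m³/s

0.0964 m³/s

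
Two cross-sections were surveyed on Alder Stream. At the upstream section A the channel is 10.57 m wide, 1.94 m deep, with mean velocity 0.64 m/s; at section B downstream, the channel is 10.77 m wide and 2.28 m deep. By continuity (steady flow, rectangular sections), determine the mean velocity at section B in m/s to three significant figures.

Q = A₁V₁ = (10.57×1.94) × 0.64 = 13.12 m³/s
A₂ = 10.77 × 2.28 = 24.56 m²
V₂ = Q/A₂ = 13.12/24.56 = 0.5344 m/s

0.534 m/s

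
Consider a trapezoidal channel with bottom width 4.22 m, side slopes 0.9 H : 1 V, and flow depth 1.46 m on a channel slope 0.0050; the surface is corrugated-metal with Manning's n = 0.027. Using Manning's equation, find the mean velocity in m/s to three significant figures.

2.60 m/s

A = (b + z·y)·y = (4.22 + 0.9×1.46)×1.46 = 8.080 m²
P = b + 2y√(1+z²) = 4.22 + 2×1.46×√(1+0.9²) = 8.148 m
R = A/P = 8.080/8.148 = 0.9916 m
Q = (1/n)·A·R^(2/3)·S^(1/2) = (1/0.027) × 8.080 × 0.9916^(2/3) × 0.0050^(1/2) = 21.04 m³/s
V = Q/A = 21.04/8.080 = 2.604 m/s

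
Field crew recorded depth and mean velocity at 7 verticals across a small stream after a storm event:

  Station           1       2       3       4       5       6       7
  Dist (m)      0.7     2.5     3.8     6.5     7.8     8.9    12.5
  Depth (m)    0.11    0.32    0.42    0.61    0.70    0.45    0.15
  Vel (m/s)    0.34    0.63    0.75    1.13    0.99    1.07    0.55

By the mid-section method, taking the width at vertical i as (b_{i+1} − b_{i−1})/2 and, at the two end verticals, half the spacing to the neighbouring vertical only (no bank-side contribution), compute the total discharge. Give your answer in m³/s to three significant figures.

4.47 m³/s

w_1 = (2.5 − 0.7)/2 = 0.9 m; q_1 = 0.34 × 0.11 × 0.9 = 0.03366 m³/s
w_2 = (3.8 − 0.7)/2 = 1.55 m; q_2 = 0.63 × 0.32 × 1.55 = 0.3125 m³/s
w_3 = (6.5 − 2.5)/2 = 2 m; q_3 = 0.75 × 0.42 × 2 = 0.6300 m³/s
w_4 = (7.8 − 3.8)/2 = 2 m; q_4 = 1.13 × 0.61 × 2 = 1.379 m³/s
w_5 = (8.9 − 6.5)/2 = 1.2 m; q_5 = 0.99 × 0.70 × 1.2 = 0.8316 m³/s
w_6 = (12.5 − 7.8)/2 = 2.35 m; q_6 = 1.07 × 0.45 × 2.35 = 1.132 m³/s
w_7 = (12.5 − 8.9)/2 = 1.8 m; q_7 = 0.55 × 0.15 × 1.8 = 0.1485 m³/s
Q = Σ qᵢ = 4.466 m³/s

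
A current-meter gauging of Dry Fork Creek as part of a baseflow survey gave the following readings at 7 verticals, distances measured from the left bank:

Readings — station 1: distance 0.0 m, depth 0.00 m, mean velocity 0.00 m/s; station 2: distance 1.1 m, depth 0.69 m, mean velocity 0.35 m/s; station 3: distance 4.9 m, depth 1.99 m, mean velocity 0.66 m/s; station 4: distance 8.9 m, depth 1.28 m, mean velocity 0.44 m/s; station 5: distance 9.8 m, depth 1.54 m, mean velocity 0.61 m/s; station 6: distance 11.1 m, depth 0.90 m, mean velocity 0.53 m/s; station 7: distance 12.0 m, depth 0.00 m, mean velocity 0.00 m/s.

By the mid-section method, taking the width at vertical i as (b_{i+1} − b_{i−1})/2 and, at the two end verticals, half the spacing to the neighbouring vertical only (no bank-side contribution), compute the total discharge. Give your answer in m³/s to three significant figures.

w_2 = (4.9 − 0.0)/2 = 2.45 m; q_2 = 0.35 × 0.69 × 2.45 = 0.5917 m³/s
w_3 = (8.9 − 1.1)/2 = 3.9 m; q_3 = 0.66 × 1.99 × 3.9 = 5.122 m³/s
w_4 = (9.8 − 4.9)/2 = 2.45 m; q_4 = 0.44 × 1.28 × 2.45 = 1.380 m³/s
w_5 = (11.1 − 8.9)/2 = 1.1 m; q_5 = 0.61 × 1.54 × 1.1 = 1.033 m³/s
w_6 = (12.0 − 9.8)/2 = 1.1 m; q_6 = 0.53 × 0.90 × 1.1 = 0.5247 m³/s
Stations 1, 7 contribute zero (depth or velocity is 0).
Q = Σ qᵢ = 8.652 m³/s

8.65 m³/s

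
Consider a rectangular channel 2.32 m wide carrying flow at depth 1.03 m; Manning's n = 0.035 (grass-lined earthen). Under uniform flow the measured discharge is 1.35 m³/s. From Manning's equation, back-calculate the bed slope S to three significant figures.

A = b·y = 2.32 × 1.03 = 2.390 m²
P = b + 2y = 2.32 + 2×1.03 = 4.380 m
R = A/P = 2.390/4.380 = 0.5456 m
S = (Q·n / (1·A·R^(2/3)))² = (1.35×0.035 / (1×2.390×0.6677))² = 0.0008770

0.000877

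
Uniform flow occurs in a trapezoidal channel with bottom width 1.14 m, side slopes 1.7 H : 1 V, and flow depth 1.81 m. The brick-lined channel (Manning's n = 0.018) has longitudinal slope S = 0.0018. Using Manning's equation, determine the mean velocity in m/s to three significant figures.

2.23 m/s

A = (b + z·y)·y = (1.14 + 1.7×1.81)×1.81 = 7.633 m²
P = b + 2y√(1+z²) = 1.14 + 2×1.81×√(1+1.7²) = 8.280 m
R = A/P = 7.633/8.280 = 0.9219 m
Q = (1/n)·A·R^(2/3)·S^(1/2) = (1/0.018) × 7.633 × 0.9219^(2/3) × 0.0018^(1/2) = 17.04 m³/s
V = Q/A = 17.04/7.633 = 2.233 m/s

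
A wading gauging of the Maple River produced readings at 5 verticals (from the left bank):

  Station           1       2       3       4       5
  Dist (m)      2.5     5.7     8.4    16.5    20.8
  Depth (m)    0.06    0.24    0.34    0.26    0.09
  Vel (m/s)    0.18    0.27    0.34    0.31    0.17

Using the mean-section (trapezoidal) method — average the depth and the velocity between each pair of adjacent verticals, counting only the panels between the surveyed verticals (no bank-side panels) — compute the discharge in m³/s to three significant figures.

1.32 m³/s

Panel 1-2: Δb = 3.2 m, d̄ = (0.06+0.24)/2 = 0.15, v̄ = (0.18+0.27)/2 = 0.225 → q = 3.2×0.15×0.225 = 0.1080 m³/s
Panel 2-3: Δb = 2.7 m, d̄ = (0.24+0.34)/2 = 0.29, v̄ = (0.27+0.34)/2 = 0.305 → q = 2.7×0.29×0.305 = 0.2388 m³/s
Panel 3-4: Δb = 8.1 m, d̄ = (0.34+0.26)/2 = 0.3, v̄ = (0.34+0.31)/2 = 0.325 → q = 8.1×0.3×0.325 = 0.7898 m³/s
Panel 4-5: Δb = 4.3 m, d̄ = (0.26+0.09)/2 = 0.175, v̄ = (0.31+0.17)/2 = 0.24 → q = 4.3×0.175×0.24 = 0.1806 m³/s
Q = Σ q = 1.317 m³/s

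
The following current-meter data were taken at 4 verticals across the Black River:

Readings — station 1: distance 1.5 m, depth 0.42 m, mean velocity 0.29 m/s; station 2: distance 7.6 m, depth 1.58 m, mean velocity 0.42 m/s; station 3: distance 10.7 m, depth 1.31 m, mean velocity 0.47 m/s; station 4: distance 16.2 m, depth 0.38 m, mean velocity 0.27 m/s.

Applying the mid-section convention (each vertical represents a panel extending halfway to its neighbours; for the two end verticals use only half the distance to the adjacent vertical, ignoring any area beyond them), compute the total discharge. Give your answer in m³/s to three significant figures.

w_1 = (7.6 − 1.5)/2 = 3.05 m; q_1 = 0.29 × 0.42 × 3.05 = 0.3715 m³/s
w_2 = (10.7 − 1.5)/2 = 4.6 m; q_2 = 0.42 × 1.58 × 4.6 = 3.053 m³/s
w_3 = (16.2 − 7.6)/2 = 4.3 m; q_3 = 0.47 × 1.31 × 4.3 = 2.648 m³/s
w_4 = (16.2 − 10.7)/2 = 2.75 m; q_4 = 0.27 × 0.38 × 2.75 = 0.2822 m³/s
Q = Σ qᵢ = 6.354 m³/s

6.35 m³/s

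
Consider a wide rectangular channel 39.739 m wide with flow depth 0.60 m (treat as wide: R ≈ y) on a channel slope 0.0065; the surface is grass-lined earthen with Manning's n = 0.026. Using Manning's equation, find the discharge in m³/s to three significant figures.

A = b·y = 39.739 × 0.60 = 23.84 m²
Wide channel: R ≈ y = 0.60 m
Q = (1/n)·A·R^(2/3)·S^(1/2) = (1/0.026) × 23.84 × 0.6000^(2/3) × 0.0065^(1/2) = 52.60 m³/s

52.6 m³/s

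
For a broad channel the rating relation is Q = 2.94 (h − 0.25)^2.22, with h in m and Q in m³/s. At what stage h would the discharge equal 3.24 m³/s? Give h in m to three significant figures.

1.29 m

h − h₀ = (Q/C)^(1/b) = (3.24/2.94)^(1/2.22) = 1.045 m
h = 0.25 + 1.045 = 1.295 m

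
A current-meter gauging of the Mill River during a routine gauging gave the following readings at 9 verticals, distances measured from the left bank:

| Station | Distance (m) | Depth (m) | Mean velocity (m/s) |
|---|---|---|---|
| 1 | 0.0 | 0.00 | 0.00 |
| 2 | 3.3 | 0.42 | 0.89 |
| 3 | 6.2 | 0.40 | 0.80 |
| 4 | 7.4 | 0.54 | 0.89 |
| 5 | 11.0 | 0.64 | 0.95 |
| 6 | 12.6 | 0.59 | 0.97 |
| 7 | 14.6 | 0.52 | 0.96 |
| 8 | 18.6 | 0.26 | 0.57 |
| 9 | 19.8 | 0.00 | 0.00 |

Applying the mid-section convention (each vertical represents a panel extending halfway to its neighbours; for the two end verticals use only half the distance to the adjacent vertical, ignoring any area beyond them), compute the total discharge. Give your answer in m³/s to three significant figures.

7.46 m³/s

w_2 = (6.2 − 0.0)/2 = 3.1 m; q_2 = 0.89 × 0.42 × 3.1 = 1.159 m³/s
w_3 = (7.4 − 3.3)/2 = 2.05 m; q_3 = 0.80 × 0.40 × 2.05 = 0.6560 m³/s
w_4 = (11.0 − 6.2)/2 = 2.4 m; q_4 = 0.89 × 0.54 × 2.4 = 1.153 m³/s
w_5 = (12.6 − 7.4)/2 = 2.6 m; q_5 = 0.95 × 0.64 × 2.6 = 1.581 m³/s
w_6 = (14.6 − 11.0)/2 = 1.8 m; q_6 = 0.97 × 0.59 × 1.8 = 1.030 m³/s
w_7 = (18.6 − 12.6)/2 = 3 m; q_7 = 0.96 × 0.52 × 3 = 1.498 m³/s
w_8 = (19.8 − 14.6)/2 = 2.6 m; q_8 = 0.57 × 0.26 × 2.6 = 0.3853 m³/s
Stations 1, 9 contribute zero (depth or velocity is 0).
Q = Σ qᵢ = 7.462 m³/s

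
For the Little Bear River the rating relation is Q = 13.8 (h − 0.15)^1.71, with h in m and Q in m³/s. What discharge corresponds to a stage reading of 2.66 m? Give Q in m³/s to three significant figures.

Q = 13.8 × (2.66 − 0.15)^1.71 = 13.8 × 2.51^1.71 = 66.58 m³/s

66.6 m³/s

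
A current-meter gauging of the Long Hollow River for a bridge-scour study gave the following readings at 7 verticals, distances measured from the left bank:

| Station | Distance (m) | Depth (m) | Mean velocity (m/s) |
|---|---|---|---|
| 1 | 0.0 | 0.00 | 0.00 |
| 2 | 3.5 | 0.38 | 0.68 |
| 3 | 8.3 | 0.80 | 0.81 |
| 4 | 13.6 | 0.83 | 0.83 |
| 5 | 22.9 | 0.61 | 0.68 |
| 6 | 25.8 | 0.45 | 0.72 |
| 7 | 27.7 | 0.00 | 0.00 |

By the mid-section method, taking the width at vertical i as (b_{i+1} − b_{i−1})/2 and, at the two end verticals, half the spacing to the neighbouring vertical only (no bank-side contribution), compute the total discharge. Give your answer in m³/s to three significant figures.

w_2 = (8.3 − 0.0)/2 = 4.15 m; q_2 = 0.68 × 0.38 × 4.15 = 1.072 m³/s
w_3 = (13.6 − 3.5)/2 = 5.05 m; q_3 = 0.81 × 0.80 × 5.05 = 3.272 m³/s
w_4 = (22.9 − 8.3)/2 = 7.3 m; q_4 = 0.83 × 0.83 × 7.3 = 5.029 m³/s
w_5 = (25.8 − 13.6)/2 = 6.1 m; q_5 = 0.68 × 0.61 × 6.1 = 2.530 m³/s
w_6 = (27.7 − 22.9)/2 = 2.4 m; q_6 = 0.72 × 0.45 × 2.4 = 0.7776 m³/s
Stations 1, 7 contribute zero (depth or velocity is 0).
Q = Σ qᵢ = 12.68 m³/s

12.7 m³/s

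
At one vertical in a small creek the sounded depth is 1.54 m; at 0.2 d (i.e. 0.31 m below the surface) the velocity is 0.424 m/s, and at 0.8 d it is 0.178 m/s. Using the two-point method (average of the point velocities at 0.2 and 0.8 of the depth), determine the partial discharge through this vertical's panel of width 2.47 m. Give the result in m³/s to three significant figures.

v̄ = (0.424 + 0.178) / 2 = 0.3010 m/s
q = v̄ × d × w = 0.3010 × 1.54 × 2.47 = 1.145 m³/s

1.14 m³/s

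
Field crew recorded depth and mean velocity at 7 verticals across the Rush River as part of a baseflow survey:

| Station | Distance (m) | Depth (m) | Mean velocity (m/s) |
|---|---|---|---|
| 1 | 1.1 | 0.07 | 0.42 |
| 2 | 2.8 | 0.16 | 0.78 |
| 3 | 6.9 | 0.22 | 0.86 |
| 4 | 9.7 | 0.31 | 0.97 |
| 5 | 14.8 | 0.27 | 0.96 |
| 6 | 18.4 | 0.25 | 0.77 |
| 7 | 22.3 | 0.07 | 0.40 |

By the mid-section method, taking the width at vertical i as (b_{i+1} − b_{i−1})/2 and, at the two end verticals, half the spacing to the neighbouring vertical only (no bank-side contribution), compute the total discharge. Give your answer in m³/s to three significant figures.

4.13 m³/s

w_1 = (2.8 − 1.1)/2 = 0.85 m; q_1 = 0.42 × 0.07 × 0.85 = 0.02499 m³/s
w_2 = (6.9 − 1.1)/2 = 2.9 m; q_2 = 0.78 × 0.16 × 2.9 = 0.3619 m³/s
w_3 = (9.7 − 2.8)/2 = 3.45 m; q_3 = 0.86 × 0.22 × 3.45 = 0.6527 m³/s
w_4 = (14.8 − 6.9)/2 = 3.95 m; q_4 = 0.97 × 0.31 × 3.95 = 1.188 m³/s
w_5 = (18.4 − 9.7)/2 = 4.35 m; q_5 = 0.96 × 0.27 × 4.35 = 1.128 m³/s
w_6 = (22.3 − 14.8)/2 = 3.75 m; q_6 = 0.77 × 0.25 × 3.75 = 0.7219 m³/s
w_7 = (22.3 − 18.4)/2 = 1.95 m; q_7 = 0.40 × 0.07 × 1.95 = 0.05460 m³/s
Q = Σ qᵢ = 4.131 m³/s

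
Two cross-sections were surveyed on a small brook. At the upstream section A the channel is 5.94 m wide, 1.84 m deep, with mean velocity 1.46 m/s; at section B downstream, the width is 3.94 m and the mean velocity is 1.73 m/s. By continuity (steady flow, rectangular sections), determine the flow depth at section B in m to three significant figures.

2.34 m

Q = A₁V₁ = (5.94×1.84) × 1.46 = 15.96 m³/s
d₂ = Q/(b₂ V₂) = 15.96/(3.94×1.73) = 2.341 m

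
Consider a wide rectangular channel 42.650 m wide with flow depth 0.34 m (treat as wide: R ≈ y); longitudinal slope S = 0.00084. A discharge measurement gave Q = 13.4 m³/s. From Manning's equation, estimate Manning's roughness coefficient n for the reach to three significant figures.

A = b·y = 42.650 × 0.34 = 14.50 m²
Wide channel: R ≈ y = 0.34 m
n = (1/Q)·A·R^(2/3)·S^(1/2) = (1/13.4) × 14.50 × 0.4871 × 0.02898 = 0.01528

0.0153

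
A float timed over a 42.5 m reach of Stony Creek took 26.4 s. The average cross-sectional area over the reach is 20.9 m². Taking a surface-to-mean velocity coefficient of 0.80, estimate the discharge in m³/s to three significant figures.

26.9 m³/s

v_surface = L / t̄ = 42.5 / 26.4 = 1.610 m/s
v_mean = 0.80 × 1.610 = 1.288 m/s
Q = A × v_mean = 20.9 × 1.288 = 26.92 m³/s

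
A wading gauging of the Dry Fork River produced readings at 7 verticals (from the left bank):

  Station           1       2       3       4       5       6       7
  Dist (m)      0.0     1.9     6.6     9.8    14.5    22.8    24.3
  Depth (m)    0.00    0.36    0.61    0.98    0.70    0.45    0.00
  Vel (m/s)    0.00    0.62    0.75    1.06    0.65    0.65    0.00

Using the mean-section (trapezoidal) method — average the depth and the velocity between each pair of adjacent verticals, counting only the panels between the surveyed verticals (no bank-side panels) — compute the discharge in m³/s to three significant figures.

Panel 1-2: Δb = 1.9 m, d̄ = (0.00+0.36)/2 = 0.18, v̄ = (0.00+0.62)/2 = 0.31 → q = 1.9×0.18×0.31 = 0.1060 m³/s
Panel 2-3: Δb = 4.7 m, d̄ = (0.36+0.61)/2 = 0.485, v̄ = (0.62+0.75)/2 = 0.685 → q = 4.7×0.485×0.685 = 1.561 m³/s
Panel 3-4: Δb = 3.2 m, d̄ = (0.61+0.98)/2 = 0.795, v̄ = (0.75+1.06)/2 = 0.905 → q = 3.2×0.795×0.905 = 2.302 m³/s
Panel 4-5: Δb = 4.7 m, d̄ = (0.98+0.70)/2 = 0.84, v̄ = (1.06+0.65)/2 = 0.855 → q = 4.7×0.84×0.855 = 3.376 m³/s
Panel 5-6: Δb = 8.3 m, d̄ = (0.70+0.45)/2 = 0.575, v̄ = (0.65+0.65)/2 = 0.65 → q = 8.3×0.575×0.65 = 3.102 m³/s
Panel 6-7: Δb = 1.5 m, d̄ = (0.45+0.00)/2 = 0.225, v̄ = (0.65+0.00)/2 = 0.325 → q = 1.5×0.225×0.325 = 0.1097 m³/s
Q = Σ q = 10.56 m³/s

10.6 m³/s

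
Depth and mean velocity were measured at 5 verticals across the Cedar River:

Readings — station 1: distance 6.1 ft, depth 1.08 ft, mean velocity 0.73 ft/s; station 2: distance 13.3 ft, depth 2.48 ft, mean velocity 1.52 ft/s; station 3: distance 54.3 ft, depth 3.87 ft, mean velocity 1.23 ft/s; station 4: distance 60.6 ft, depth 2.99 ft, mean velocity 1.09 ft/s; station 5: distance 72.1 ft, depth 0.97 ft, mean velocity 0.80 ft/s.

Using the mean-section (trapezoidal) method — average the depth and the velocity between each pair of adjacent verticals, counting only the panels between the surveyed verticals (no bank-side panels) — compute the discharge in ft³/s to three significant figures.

Panel 1-2: Δb = 7.2 ft, d̄ = (1.08+2.48)/2 = 1.78, v̄ = (0.73+1.52)/2 = 1.125 → q = 7.2×1.78×1.125 = 14.42 ft³/s
Panel 2-3: Δb = 41 ft, d̄ = (2.48+3.87)/2 = 3.175, v̄ = (1.52+1.23)/2 = 1.375 → q = 41×3.175×1.375 = 179.0 ft³/s
Panel 3-4: Δb = 6.3 ft, d̄ = (3.87+2.99)/2 = 3.43, v̄ = (1.23+1.09)/2 = 1.16 → q = 6.3×3.43×1.16 = 25.07 ft³/s
Panel 4-5: Δb = 11.5 ft, d̄ = (2.99+0.97)/2 = 1.98, v̄ = (1.09+0.80)/2 = 0.945 → q = 11.5×1.98×0.945 = 21.52 ft³/s
Q = Σ q = 240.0 ft³/s

240 ft³/s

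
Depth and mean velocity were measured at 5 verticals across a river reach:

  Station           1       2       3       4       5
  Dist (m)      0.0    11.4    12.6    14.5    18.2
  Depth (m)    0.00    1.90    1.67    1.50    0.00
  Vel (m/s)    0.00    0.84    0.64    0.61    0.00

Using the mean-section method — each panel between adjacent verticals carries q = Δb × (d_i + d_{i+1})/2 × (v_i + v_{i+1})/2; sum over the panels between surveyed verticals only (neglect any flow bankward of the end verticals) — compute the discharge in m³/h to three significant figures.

31900 m³/h

Panel 1-2: Δb = 11.4 m, d̄ = (0.00+1.90)/2 = 0.95, v̄ = (0.00+0.84)/2 = 0.42 → q = 11.4×0.95×0.42 = 4.549 m³/s
Panel 2-3: Δb = 1.2 m, d̄ = (1.90+1.67)/2 = 1.785, v̄ = (0.84+0.64)/2 = 0.74 → q = 1.2×1.785×0.74 = 1.585 m³/s
Panel 3-4: Δb = 1.9 m, d̄ = (1.67+1.50)/2 = 1.585, v̄ = (0.64+0.61)/2 = 0.625 → q = 1.9×1.585×0.625 = 1.882 m³/s
Panel 4-5: Δb = 3.7 m, d̄ = (1.50+0.00)/2 = 0.75, v̄ = (0.61+0.00)/2 = 0.305 → q = 3.7×0.75×0.305 = 0.8464 m³/s
Q = Σ q = 8.862 m³/s
= 8.862 × 3600 = 31900 m³/h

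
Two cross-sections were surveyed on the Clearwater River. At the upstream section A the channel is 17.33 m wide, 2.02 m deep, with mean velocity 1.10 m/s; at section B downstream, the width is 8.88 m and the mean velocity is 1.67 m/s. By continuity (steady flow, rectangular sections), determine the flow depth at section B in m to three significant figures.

Q = A₁V₁ = (17.33×2.02) × 1.10 = 38.51 m³/s
d₂ = Q/(b₂ V₂) = 38.51/(8.88×1.67) = 2.597 m

2.60 m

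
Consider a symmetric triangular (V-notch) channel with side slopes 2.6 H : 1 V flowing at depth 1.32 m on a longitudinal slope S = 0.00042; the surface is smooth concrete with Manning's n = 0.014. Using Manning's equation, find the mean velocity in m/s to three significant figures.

1.06 m/s

A = z·y² = 2.6×1.32² = 4.530 m²
P = 2y√(1+z²) = 2×1.32×√(1+2.6²) = 7.354 m
R = A/P = 4.530/7.354 = 0.6160 m
Q = (1/n)·A·R^(2/3)·S^(1/2) = (1/0.014) × 4.530 × 0.6160^(2/3) × 0.00042^(1/2) = 4.801 m³/s
V = Q/A = 4.801/4.530 = 1.060 m/s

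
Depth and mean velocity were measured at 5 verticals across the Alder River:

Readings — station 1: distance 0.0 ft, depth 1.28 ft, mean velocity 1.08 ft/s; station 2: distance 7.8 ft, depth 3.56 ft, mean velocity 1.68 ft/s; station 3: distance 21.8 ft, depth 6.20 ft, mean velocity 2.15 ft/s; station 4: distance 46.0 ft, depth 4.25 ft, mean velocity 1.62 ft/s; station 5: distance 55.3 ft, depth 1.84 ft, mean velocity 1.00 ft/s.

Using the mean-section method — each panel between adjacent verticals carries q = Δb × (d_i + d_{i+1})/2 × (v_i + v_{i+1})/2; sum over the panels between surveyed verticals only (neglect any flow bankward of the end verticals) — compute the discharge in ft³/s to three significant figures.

Panel 1-2: Δb = 7.8 ft, d̄ = (1.28+3.56)/2 = 2.42, v̄ = (1.08+1.68)/2 = 1.38 → q = 7.8×2.42×1.38 = 26.05 ft³/s
Panel 2-3: Δb = 14 ft, d̄ = (3.56+6.20)/2 = 4.88, v̄ = (1.68+2.15)/2 = 1.915 → q = 14×4.88×1.915 = 130.8 ft³/s
Panel 3-4: Δb = 24.2 ft, d̄ = (6.20+4.25)/2 = 5.225, v̄ = (2.15+1.62)/2 = 1.885 → q = 24.2×5.225×1.885 = 238.3 ft³/s
Panel 4-5: Δb = 9.3 ft, d̄ = (4.25+1.84)/2 = 3.045, v̄ = (1.62+1.00)/2 = 1.31 → q = 9.3×3.045×1.31 = 37.10 ft³/s
Q = Σ q = 432.3 ft³/s

432 ft³/s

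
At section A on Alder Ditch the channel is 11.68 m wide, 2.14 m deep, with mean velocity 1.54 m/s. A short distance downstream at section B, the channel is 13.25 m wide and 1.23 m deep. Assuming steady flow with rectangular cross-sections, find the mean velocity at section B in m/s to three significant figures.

Q = A₁V₁ = (11.68×2.14) × 1.54 = 38.49 m³/s
A₂ = 13.25 × 1.23 = 16.30 m²
V₂ = Q/A₂ = 38.49/16.30 = 2.362 m/s

2.36 m/s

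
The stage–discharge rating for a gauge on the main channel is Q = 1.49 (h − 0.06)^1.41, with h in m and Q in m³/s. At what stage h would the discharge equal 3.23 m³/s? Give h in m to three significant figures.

1.79 m

h − h₀ = (Q/C)^(1/b) = (3.23/1.49)^(1/1.41) = 1.731 m
h = 0.06 + 1.731 = 1.791 m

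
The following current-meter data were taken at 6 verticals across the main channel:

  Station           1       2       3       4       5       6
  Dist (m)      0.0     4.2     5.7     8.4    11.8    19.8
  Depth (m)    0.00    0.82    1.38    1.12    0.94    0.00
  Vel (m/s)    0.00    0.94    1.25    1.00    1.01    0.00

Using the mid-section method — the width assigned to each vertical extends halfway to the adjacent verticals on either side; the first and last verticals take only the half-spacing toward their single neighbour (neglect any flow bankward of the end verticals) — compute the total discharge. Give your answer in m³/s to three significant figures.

14.6 m³/s

w_2 = (5.7 − 0.0)/2 = 2.85 m; q_2 = 0.94 × 0.82 × 2.85 = 2.197 m³/s
w_3 = (8.4 − 4.2)/2 = 2.1 m; q_3 = 1.25 × 1.38 × 2.1 = 3.623 m³/s
w_4 = (11.8 − 5.7)/2 = 3.05 m; q_4 = 1.00 × 1.12 × 3.05 = 3.416 m³/s
w_5 = (19.8 − 8.4)/2 = 5.7 m; q_5 = 1.01 × 0.94 × 5.7 = 5.412 m³/s
Stations 1, 6 contribute zero (depth or velocity is 0).
Q = Σ qᵢ = 14.65 m³/s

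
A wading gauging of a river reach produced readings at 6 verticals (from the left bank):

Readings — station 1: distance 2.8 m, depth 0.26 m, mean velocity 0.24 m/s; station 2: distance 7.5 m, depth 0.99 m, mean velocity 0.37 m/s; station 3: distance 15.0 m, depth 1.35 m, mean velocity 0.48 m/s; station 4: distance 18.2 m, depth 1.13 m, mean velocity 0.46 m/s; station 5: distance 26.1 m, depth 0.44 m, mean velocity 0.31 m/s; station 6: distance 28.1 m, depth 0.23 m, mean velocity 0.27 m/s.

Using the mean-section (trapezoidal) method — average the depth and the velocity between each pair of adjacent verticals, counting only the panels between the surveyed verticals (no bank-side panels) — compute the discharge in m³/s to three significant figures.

9.07 m³/s

Panel 1-2: Δb = 4.7 m, d̄ = (0.26+0.99)/2 = 0.625, v̄ = (0.24+0.37)/2 = 0.305 → q = 4.7×0.625×0.305 = 0.8959 m³/s
Panel 2-3: Δb = 7.5 m, d̄ = (0.99+1.35)/2 = 1.17, v̄ = (0.37+0.48)/2 = 0.425 → q = 7.5×1.17×0.425 = 3.729 m³/s
Panel 3-4: Δb = 3.2 m, d̄ = (1.35+1.13)/2 = 1.24, v̄ = (0.48+0.46)/2 = 0.47 → q = 3.2×1.24×0.47 = 1.865 m³/s
Panel 4-5: Δb = 7.9 m, d̄ = (1.13+0.44)/2 = 0.785, v̄ = (0.46+0.31)/2 = 0.385 → q = 7.9×0.785×0.385 = 2.388 m³/s
Panel 5-6: Δb = 2 m, d̄ = (0.44+0.23)/2 = 0.335, v̄ = (0.31+0.27)/2 = 0.29 → q = 2×0.335×0.29 = 0.1943 m³/s
Q = Σ q = 9.072 m³/s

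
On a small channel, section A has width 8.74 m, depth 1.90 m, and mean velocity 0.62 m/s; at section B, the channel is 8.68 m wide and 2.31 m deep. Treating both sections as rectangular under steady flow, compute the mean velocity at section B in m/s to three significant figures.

Q = A₁V₁ = (8.74×1.90) × 0.62 = 10.30 m³/s
A₂ = 8.68 × 2.31 = 20.05 m²
V₂ = Q/A₂ = 10.30/20.05 = 0.5135 m/s

0.513 m/s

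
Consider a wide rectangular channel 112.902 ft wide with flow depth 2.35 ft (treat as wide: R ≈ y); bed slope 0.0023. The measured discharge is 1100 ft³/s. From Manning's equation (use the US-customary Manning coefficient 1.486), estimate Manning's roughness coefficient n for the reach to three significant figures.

A = b·y = 112.902 × 2.35 = 265.3 ft²
Wide channel: R ≈ y = 2.35 ft
n = (1.486/Q)·A·R^(2/3)·S^(1/2) = (1.486/1100) × 265.3 × 1.768 × 0.04796 = 0.03038

0.0304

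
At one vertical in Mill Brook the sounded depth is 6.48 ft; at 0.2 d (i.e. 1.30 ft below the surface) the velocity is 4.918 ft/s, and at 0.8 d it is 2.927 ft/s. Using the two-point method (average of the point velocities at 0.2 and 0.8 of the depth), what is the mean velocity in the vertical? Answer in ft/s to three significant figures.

3.92 ft/s

v̄ = (4.918 + 2.927) / 2 = 3.923 ft/s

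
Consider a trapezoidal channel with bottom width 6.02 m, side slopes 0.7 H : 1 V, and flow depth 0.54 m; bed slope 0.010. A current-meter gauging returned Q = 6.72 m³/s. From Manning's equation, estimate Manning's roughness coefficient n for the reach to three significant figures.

A = (b + z·y)·y = (6.02 + 0.7×0.54)×0.54 = 3.455 m²
P = b + 2y√(1+z²) = 6.02 + 2×0.54×√(1+0.7²) = 7.338 m
R = A/P = 3.455/7.338 = 0.4708 m
n = (1/Q)·A·R^(2/3)·S^(1/2) = (1/6.72) × 3.455 × 0.6052 × 0.1000 = 0.03111

0.0311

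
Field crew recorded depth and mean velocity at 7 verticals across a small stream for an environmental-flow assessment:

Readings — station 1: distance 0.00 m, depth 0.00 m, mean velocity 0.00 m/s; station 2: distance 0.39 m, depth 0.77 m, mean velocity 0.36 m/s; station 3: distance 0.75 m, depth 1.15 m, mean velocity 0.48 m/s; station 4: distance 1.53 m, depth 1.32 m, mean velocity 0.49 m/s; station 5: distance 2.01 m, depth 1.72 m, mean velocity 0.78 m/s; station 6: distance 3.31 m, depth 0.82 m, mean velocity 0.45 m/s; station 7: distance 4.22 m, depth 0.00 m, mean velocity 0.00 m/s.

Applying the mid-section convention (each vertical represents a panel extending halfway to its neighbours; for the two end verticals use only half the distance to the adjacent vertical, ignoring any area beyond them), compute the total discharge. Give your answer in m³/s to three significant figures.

w_2 = (0.75 − 0.00)/2 = 0.375 m; q_2 = 0.36 × 0.77 × 0.375 = 0.1040 m³/s
w_3 = (1.53 − 0.39)/2 = 0.57 m; q_3 = 0.48 × 1.15 × 0.57 = 0.3146 m³/s
w_4 = (2.01 − 0.75)/2 = 0.63 m; q_4 = 0.49 × 1.32 × 0.63 = 0.4075 m³/s
w_5 = (3.31 − 1.53)/2 = 0.89 m; q_5 = 0.78 × 1.72 × 0.89 = 1.194 m³/s
w_6 = (4.22 − 2.01)/2 = 1.105 m; q_6 = 0.45 × 0.82 × 1.105 = 0.4077 m³/s
Stations 1, 7 contribute zero (depth or velocity is 0).
Q = Σ qᵢ = 2.428 m³/s

2.43 m³/s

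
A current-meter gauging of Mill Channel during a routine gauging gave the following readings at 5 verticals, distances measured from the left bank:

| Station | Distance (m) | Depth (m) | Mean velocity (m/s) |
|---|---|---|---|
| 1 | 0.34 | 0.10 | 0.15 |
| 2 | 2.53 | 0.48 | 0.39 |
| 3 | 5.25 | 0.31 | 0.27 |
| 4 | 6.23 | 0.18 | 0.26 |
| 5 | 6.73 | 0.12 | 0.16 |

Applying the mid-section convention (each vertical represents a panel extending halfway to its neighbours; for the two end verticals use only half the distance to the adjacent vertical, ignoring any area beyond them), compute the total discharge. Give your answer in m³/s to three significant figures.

0.670 m³/s

w_1 = (2.53 − 0.34)/2 = 1.095 m; q_1 = 0.15 × 0.10 × 1.095 = 0.01643 m³/s
w_2 = (5.25 − 0.34)/2 = 2.455 m; q_2 = 0.39 × 0.48 × 2.455 = 0.4596 m³/s
w_3 = (6.23 − 2.53)/2 = 1.85 m; q_3 = 0.27 × 0.31 × 1.85 = 0.1548 m³/s
w_4 = (6.73 − 5.25)/2 = 0.74 m; q_4 = 0.26 × 0.18 × 0.74 = 0.03463 m³/s
w_5 = (6.73 − 6.23)/2 = 0.25 m; q_5 = 0.16 × 0.12 × 0.25 = 0.004800 m³/s
Q = Σ qᵢ = 0.6703 m³/s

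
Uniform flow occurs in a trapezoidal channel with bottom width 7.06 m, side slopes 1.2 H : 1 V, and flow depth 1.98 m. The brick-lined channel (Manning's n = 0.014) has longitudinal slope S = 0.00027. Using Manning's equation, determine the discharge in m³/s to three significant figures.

A = (b + z·y)·y = (7.06 + 1.2×1.98)×1.98 = 18.68 m²
P = b + 2y√(1+z²) = 7.06 + 2×1.98×√(1+1.2²) = 13.25 m
R = A/P = 18.68/13.25 = 1.411 m
Q = (1/n)·A·R^(2/3)·S^(1/2) = (1/0.014) × 18.68 × 1.411^(2/3) × 0.00027^(1/2) = 27.58 m³/s

27.6 m³/s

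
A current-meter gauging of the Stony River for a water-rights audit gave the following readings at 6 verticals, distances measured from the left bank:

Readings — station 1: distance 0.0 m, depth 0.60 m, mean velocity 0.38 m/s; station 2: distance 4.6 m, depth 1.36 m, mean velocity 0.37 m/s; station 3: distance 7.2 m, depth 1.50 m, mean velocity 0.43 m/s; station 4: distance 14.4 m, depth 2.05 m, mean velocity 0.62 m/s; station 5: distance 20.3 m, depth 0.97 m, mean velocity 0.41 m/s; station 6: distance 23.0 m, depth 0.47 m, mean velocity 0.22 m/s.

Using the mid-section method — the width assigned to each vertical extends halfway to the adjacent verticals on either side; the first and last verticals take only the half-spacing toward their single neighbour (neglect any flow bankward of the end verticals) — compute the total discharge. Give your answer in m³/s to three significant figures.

w_1 = (4.6 − 0.0)/2 = 2.3 m; q_1 = 0.38 × 0.60 × 2.3 = 0.5244 m³/s
w_2 = (7.2 − 0.0)/2 = 3.6 m; q_2 = 0.37 × 1.36 × 3.6 = 1.812 m³/s
w_3 = (14.4 − 4.6)/2 = 4.9 m; q_3 = 0.43 × 1.50 × 4.9 = 3.161 m³/s
w_4 = (20.3 − 7.2)/2 = 6.55 m; q_4 = 0.62 × 2.05 × 6.55 = 8.325 m³/s
w_5 = (23.0 − 14.4)/2 = 4.3 m; q_5 = 0.41 × 0.97 × 4.3 = 1.710 m³/s
w_6 = (23.0 − 20.3)/2 = 1.35 m; q_6 = 0.22 × 0.47 × 1.35 = 0.1396 m³/s
Q = Σ qᵢ = 15.67 m³/s

15.7 m³/s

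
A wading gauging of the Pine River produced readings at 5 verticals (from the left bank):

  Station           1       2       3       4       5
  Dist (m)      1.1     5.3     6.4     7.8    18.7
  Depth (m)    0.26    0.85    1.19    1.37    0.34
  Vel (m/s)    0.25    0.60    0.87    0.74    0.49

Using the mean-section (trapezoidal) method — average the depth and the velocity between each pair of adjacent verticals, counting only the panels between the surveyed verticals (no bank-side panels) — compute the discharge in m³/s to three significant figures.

8.99 m³/s

Panel 1-2: Δb = 4.2 m, d̄ = (0.26+0.85)/2 = 0.555, v̄ = (0.25+0.60)/2 = 0.425 → q = 4.2×0.555×0.425 = 0.9907 m³/s
Panel 2-3: Δb = 1.1 m, d̄ = (0.85+1.19)/2 = 1.02, v̄ = (0.60+0.87)/2 = 0.735 → q = 1.1×1.02×0.735 = 0.8247 m³/s
Panel 3-4: Δb = 1.4 m, d̄ = (1.19+1.37)/2 = 1.28, v̄ = (0.87+0.74)/2 = 0.805 → q = 1.4×1.28×0.805 = 1.443 m³/s
Panel 4-5: Δb = 10.9 m, d̄ = (1.37+0.34)/2 = 0.855, v̄ = (0.74+0.49)/2 = 0.615 → q = 10.9×0.855×0.615 = 5.731 m³/s
Q = Σ q = 8.989 m³/s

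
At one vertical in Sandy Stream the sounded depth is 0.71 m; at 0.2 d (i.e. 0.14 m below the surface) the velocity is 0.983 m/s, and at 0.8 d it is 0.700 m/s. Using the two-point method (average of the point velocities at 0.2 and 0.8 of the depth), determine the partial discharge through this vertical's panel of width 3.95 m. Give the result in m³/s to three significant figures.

v̄ = (0.983 + 0.700) / 2 = 0.8415 m/s
q = v̄ × d × w = 0.8415 × 0.71 × 3.95 = 2.360 m³/s

2.36 m³/s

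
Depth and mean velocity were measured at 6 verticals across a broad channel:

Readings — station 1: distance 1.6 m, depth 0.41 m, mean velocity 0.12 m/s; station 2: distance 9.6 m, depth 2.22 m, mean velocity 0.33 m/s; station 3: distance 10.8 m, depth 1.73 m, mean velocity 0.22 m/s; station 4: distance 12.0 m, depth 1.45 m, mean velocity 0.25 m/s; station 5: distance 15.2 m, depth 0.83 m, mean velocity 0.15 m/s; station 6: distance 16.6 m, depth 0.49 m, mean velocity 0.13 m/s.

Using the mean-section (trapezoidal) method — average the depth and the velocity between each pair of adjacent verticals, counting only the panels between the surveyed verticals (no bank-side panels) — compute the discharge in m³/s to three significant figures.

4.33 m³/s

Panel 1-2: Δb = 8 m, d̄ = (0.41+2.22)/2 = 1.315, v̄ = (0.12+0.33)/2 = 0.225 → q = 8×1.315×0.225 = 2.367 m³/s
Panel 2-3: Δb = 1.2 m, d̄ = (2.22+1.73)/2 = 1.975, v̄ = (0.33+0.22)/2 = 0.275 → q = 1.2×1.975×0.275 = 0.6518 m³/s
Panel 3-4: Δb = 1.2 m, d̄ = (1.73+1.45)/2 = 1.59, v̄ = (0.22+0.25)/2 = 0.235 → q = 1.2×1.59×0.235 = 0.4484 m³/s
Panel 4-5: Δb = 3.2 m, d̄ = (1.45+0.83)/2 = 1.14, v̄ = (0.25+0.15)/2 = 0.2 → q = 3.2×1.14×0.2 = 0.7296 m³/s
Panel 5-6: Δb = 1.4 m, d̄ = (0.83+0.49)/2 = 0.66, v̄ = (0.15+0.13)/2 = 0.14 → q = 1.4×0.66×0.14 = 0.1294 m³/s
Q = Σ q = 4.326 m³/s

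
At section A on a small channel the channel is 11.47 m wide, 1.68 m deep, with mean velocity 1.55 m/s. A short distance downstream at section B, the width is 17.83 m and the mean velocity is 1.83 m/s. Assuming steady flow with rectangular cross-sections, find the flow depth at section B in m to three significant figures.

Q = A₁V₁ = (11.47×1.68) × 1.55 = 29.87 m³/s
d₂ = Q/(b₂ V₂) = 29.87/(17.83×1.83) = 0.9154 m

0.915 m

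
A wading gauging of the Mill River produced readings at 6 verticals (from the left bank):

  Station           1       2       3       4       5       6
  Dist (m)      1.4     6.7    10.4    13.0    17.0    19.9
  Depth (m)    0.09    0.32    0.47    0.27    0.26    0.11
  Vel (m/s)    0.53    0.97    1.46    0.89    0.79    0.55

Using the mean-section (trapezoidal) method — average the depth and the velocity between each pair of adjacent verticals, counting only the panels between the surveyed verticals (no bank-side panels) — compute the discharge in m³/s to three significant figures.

4.97 m³/s

Panel 1-2: Δb = 5.3 m, d̄ = (0.09+0.32)/2 = 0.205, v̄ = (0.53+0.97)/2 = 0.75 → q = 5.3×0.205×0.75 = 0.8149 m³/s
Panel 2-3: Δb = 3.7 m, d̄ = (0.32+0.47)/2 = 0.395, v̄ = (0.97+1.46)/2 = 1.215 → q = 3.7×0.395×1.215 = 1.776 m³/s
Panel 3-4: Δb = 2.6 m, d̄ = (0.47+0.27)/2 = 0.37, v̄ = (1.46+0.89)/2 = 1.175 → q = 2.6×0.37×1.175 = 1.130 m³/s
Panel 4-5: Δb = 4 m, d̄ = (0.27+0.26)/2 = 0.265, v̄ = (0.89+0.79)/2 = 0.84 → q = 4×0.265×0.84 = 0.8904 m³/s
Panel 5-6: Δb = 2.9 m, d̄ = (0.26+0.11)/2 = 0.185, v̄ = (0.79+0.55)/2 = 0.67 → q = 2.9×0.185×0.67 = 0.3595 m³/s
Q = Σ q = 4.971 m³/s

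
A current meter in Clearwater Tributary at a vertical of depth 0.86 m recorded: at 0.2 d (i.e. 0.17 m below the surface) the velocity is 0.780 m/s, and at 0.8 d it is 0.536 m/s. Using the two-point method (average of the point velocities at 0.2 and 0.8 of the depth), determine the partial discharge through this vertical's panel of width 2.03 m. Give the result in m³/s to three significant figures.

v̄ = (0.780 + 0.536) / 2 = 0.6580 m/s
q = v̄ × d × w = 0.6580 × 0.86 × 2.03 = 1.149 m³/s

1.15 m³/s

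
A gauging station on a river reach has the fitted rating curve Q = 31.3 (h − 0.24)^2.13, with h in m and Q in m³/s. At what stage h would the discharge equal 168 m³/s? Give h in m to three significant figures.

2.44 m

h − h₀ = (Q/C)^(1/b) = (168/31.3)^(1/2.13) = 2.201 m
h = 0.24 + 2.201 = 2.441 m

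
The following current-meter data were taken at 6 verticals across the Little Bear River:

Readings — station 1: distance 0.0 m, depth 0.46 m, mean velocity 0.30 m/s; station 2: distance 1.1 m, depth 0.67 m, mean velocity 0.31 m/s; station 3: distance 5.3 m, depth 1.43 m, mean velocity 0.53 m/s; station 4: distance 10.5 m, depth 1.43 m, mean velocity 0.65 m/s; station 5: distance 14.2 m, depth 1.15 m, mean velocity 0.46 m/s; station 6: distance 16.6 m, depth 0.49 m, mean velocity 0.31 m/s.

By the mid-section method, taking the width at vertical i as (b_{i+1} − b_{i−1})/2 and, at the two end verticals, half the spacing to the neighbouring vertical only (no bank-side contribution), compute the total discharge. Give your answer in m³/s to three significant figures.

10.1 m³/s

w_1 = (1.1 − 0.0)/2 = 0.55 m; q_1 = 0.30 × 0.46 × 0.55 = 0.07590 m³/s
w_2 = (5.3 − 0.0)/2 = 2.65 m; q_2 = 0.31 × 0.67 × 2.65 = 0.5504 m³/s
w_3 = (10.5 − 1.1)/2 = 4.7 m; q_3 = 0.53 × 1.43 × 4.7 = 3.562 m³/s
w_4 = (14.2 − 5.3)/2 = 4.45 m; q_4 = 0.65 × 1.43 × 4.45 = 4.136 m³/s
w_5 = (16.6 − 10.5)/2 = 3.05 m; q_5 = 0.46 × 1.15 × 3.05 = 1.613 m³/s
w_6 = (16.6 − 14.2)/2 = 1.2 m; q_6 = 0.31 × 0.49 × 1.2 = 0.1823 m³/s
Q = Σ qᵢ = 10.12 m³/s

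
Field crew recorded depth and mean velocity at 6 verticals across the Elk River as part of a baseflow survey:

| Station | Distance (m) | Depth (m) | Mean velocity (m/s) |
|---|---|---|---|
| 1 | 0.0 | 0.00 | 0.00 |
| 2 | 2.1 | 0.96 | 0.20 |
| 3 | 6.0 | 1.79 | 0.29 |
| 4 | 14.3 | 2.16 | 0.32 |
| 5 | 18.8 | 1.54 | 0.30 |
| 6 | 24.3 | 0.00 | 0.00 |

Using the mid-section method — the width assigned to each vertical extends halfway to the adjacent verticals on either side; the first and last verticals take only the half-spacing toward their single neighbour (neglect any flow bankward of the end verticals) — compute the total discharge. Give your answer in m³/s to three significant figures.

10.5 m³/s

w_2 = (6.0 − 0.0)/2 = 3 m; q_2 = 0.20 × 0.96 × 3 = 0.5760 m³/s
w_3 = (14.3 − 2.1)/2 = 6.1 m; q_3 = 0.29 × 1.79 × 6.1 = 3.167 m³/s
w_4 = (18.8 − 6.0)/2 = 6.4 m; q_4 = 0.32 × 2.16 × 6.4 = 4.424 m³/s
w_5 = (24.3 − 14.3)/2 = 5 m; q_5 = 0.30 × 1.54 × 5 = 2.310 m³/s
Stations 1, 6 contribute zero (depth or velocity is 0).
Q = Σ qᵢ = 10.48 m³/s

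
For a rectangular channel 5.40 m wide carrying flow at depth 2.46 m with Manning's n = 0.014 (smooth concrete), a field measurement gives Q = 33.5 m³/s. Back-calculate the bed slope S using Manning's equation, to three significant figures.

0.000890

A = b·y = 5.40 × 2.46 = 13.28 m²
P = b + 2y = 5.40 + 2×2.46 = 10.32 m
R = A/P = 13.28/10.32 = 1.287 m
S = (Q·n / (1·A·R^(2/3)))² = (33.5×0.014 / (1×13.28×1.183))² = 0.0008902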